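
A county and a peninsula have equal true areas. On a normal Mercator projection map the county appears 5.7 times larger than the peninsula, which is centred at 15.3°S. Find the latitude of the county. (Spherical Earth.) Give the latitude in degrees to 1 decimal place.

For equal true areas on Mercator, apparent areas scale as sec²φ, so the ratio is cos²φ₂ / cos²φ₁.
cos²φ₂ / cos²φ₁ = 5.7  ⇒  cos φ₁ = cos 15.3° / √5.7 = 0.9646/2.387 = 0.4040.
φ₁ = arccos(0.4040) ≈ 66.2°.

66.2°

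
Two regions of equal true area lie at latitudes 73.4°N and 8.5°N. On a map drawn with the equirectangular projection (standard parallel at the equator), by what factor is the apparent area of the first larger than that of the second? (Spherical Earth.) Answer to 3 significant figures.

Plate carrée maps x = Rλ, y = Rφ. The meridian scale is h = 1 and the parallel scale is k = 1/cos φ = sec φ.
Areal scale at 73.4°: h·k = 1.000 × 3.500 = 3.500.
Areal scale at 8.5°: h·k = 1.000 × 1.011 = 1.011.
Ratio = 3.500/1.011 ≈ 3.46.

3.46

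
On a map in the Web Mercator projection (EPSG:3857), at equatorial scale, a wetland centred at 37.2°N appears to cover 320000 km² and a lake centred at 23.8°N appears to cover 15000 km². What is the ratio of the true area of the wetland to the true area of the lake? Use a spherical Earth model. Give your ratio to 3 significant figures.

16.2

On Mercator the areal scale is sec²φ, so true area = apparent × cos²φ.
True area of wetland: 320000 × cos²(37.2°) = 320000 × 0.6345 = 203000 km².
True area of lake: 15000 × cos²(23.8°) = 15000 × 0.8372 = 12560 km².
Ratio = 203000 / 12560 ≈ 16.2.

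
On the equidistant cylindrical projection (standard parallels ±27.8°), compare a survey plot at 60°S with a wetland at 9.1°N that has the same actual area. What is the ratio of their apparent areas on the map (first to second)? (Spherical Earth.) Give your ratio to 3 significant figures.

1.97

With standard parallel φ₀ = 27.8°, the equirectangular projection gives x = Rλ cos φ₀, y = Rφ, so h = 1 and k = cos 27.8° / cos φ.
Areal scale at 60°: h·k = 1.000 × 1.769 = 1.769.
Areal scale at 9.1°: h·k = 1.000 × 0.8959 = 0.8959.
Ratio = 1.769/0.8959 ≈ 1.97.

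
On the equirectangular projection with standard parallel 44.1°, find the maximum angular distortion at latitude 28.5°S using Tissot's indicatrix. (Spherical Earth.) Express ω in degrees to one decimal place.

With standard parallel φ₀ = 44.1°, the equirectangular projection gives x = Rλ cos φ₀, y = Rφ, so h = 1 and k = cos 44.1° / cos φ.
At 28.5°: h = 1.000, k = 0.8172; principal scales a = 1.000, b = 0.8172.
sin(ω/2) = (a − b)/(a + b) = 0.1828/1.817 = 0.1006, so ω = 2 arcsin(0.1006) ≈ 11.6°.

11.6°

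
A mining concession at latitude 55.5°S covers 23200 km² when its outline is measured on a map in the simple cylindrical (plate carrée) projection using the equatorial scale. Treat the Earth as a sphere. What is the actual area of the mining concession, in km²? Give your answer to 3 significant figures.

Plate carrée maps x = Rλ, y = Rφ. The meridian scale is h = 1 and the parallel scale is k = 1/cos φ = sec φ.
Areal scale = h·k = 1 × sec φ; at 55.5°, h = 1.000, k = 1.766, so h·k = 1.766.
True area = apparent / (areal scale) = 23200 / 1.766 ≈ 13100 km².

13100 km²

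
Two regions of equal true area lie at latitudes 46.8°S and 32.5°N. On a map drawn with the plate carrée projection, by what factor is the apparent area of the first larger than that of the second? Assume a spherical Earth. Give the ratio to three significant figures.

In the plate carrée (x = Rλ, y = Rφ), meridians are true-scale (h = 1) and parallels are stretched by k = sec φ.
Areal scale at 46.8°: h·k = 1.000 × 1.461 = 1.461.
Areal scale at 32.5°: h·k = 1.000 × 1.186 = 1.186.
Ratio = 1.461/1.186 ≈ 1.23.

1.23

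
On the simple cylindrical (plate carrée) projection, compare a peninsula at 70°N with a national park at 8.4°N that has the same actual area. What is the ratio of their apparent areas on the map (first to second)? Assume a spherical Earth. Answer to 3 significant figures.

For the equirectangular projection with φ₀ = 0 (plate carrée), h = 1 along meridians and k = sec φ along parallels.
Areal scale at 70°: h·k = 1.000 × 2.924 = 2.924.
Areal scale at 8.4°: h·k = 1.000 × 1.011 = 1.011.
Ratio = 2.924/1.011 ≈ 2.89.

2.89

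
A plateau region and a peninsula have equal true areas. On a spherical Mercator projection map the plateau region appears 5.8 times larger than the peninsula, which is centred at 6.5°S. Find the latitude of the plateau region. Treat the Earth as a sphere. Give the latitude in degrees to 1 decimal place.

65.6°

Mercator areal scale is sec²φ, so apparent-area ratio = sec²φ₁ / sec²φ₂ = cos²φ₂ / cos²φ₁.
cos²φ₂ / cos²φ₁ = 5.8  ⇒  cos φ₁ = cos 6.5° / √5.8 = 0.9936/2.408 = 0.4126.
φ₁ = arccos(0.4126) ≈ 65.6°.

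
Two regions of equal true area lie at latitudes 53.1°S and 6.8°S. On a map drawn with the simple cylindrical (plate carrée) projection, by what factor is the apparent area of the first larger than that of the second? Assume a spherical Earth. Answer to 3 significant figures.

For the equirectangular projection with φ₀ = 0 (plate carrée), h = 1 along meridians and k = sec φ along parallels.
Areal scale at 53.1°: h·k = 1.000 × 1.666 = 1.666.
Areal scale at 6.8°: h·k = 1.000 × 1.007 = 1.007.
Ratio = 1.666/1.007 ≈ 1.65.

1.65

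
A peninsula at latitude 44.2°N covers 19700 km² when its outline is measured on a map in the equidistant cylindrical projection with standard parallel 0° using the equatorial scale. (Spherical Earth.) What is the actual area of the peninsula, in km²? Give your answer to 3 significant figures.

14100 km²

For the equirectangular projection with φ₀ = 0 (plate carrée), h = 1 along meridians and k = sec φ along parallels.
Areal scale = h·k = 1 × sec φ; at 44.2°, h = 1.000, k = 1.395, so h·k = 1.395.
True area = apparent / (areal scale) = 19700 / 1.395 ≈ 14100 km².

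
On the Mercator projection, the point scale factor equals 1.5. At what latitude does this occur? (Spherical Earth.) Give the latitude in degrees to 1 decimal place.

Mercator scale is k = sec φ = 1/cos φ.
1/cos φ = 1.5  ⇒  cos φ = 0.6667  ⇒  φ = arccos(0.6667) ≈ 48.2°.

48.2°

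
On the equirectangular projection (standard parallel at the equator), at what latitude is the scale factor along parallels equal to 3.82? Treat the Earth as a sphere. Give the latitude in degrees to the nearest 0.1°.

74.8°

Plate carrée: h = 1, k = sec φ along parallels.
sec φ = 3.82  ⇒  cos φ = 0.2618  ⇒  φ ≈ 74.8°.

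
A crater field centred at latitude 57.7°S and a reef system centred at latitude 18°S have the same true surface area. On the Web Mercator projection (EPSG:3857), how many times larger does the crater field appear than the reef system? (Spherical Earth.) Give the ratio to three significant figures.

Mercator areal scale is sec²φ.
At 57.7°: sec²(57.7°) = 1/0.5344² = 3.502.
At 18°: sec²(18°) = 1/0.9511² = 1.106.
Ratio = 3.502/1.106 = cos²(18°)/cos²(57.7°) ≈ 3.17.

3.17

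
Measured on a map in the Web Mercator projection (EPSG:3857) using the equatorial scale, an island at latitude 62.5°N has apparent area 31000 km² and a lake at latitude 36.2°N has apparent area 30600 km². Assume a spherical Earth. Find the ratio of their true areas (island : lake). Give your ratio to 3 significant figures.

0.332

Since Mercator area scale is 1/cos²φ, the true area equals the apparent area multiplied by cos²φ.
True area of island: 31000 × cos²(62.5°) = 31000 × 0.2132 = 6610 km².
True area of lake: 30600 × cos²(36.2°) = 30600 × 0.6512 = 19930 km².
Ratio = 6610 / 19930 ≈ 0.332.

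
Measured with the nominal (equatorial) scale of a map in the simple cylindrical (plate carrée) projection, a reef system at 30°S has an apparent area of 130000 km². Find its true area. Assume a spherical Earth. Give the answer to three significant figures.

113000 km²

For the equirectangular projection with φ₀ = 0 (plate carrée), h = 1 along meridians and k = sec φ along parallels.
Areal scale = h·k = 1 × sec φ; at 30°, h = 1.000, k = 1.155, so h·k = 1.155.
True area = apparent / (areal scale) = 130000 / 1.155 ≈ 113000 km².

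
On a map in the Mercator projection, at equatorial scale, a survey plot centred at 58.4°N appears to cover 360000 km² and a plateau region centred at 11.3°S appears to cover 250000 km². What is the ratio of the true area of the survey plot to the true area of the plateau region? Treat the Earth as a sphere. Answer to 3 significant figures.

0.411

On Mercator the areal scale is sec²φ, so true area = apparent × cos²φ.
True area of survey plot: 360000 × cos²(58.4°) = 360000 × 0.2746 = 98840 km².
True area of plateau region: 250000 × cos²(11.3°) = 250000 × 0.9616 = 240400 km².
Ratio = 98840 / 240400 ≈ 0.411.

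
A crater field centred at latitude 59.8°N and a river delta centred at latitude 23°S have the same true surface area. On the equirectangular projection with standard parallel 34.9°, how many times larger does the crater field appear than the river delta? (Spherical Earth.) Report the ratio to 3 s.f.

With standard parallel φ₀ = 34.9°, the equirectangular projection gives x = Rλ cos φ₀, y = Rφ, so h = 1 and k = cos 34.9° / cos φ.
Areal scale at 59.8°: h·k = 1.000 × 1.630 = 1.630.
Areal scale at 23°: h·k = 1.000 × 0.8910 = 0.8910.
Ratio = 1.630/0.8910 ≈ 1.83.

1.83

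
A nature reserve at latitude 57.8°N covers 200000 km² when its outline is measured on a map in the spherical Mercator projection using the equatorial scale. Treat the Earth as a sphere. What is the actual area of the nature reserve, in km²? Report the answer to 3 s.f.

56800 km²

For Mercator, h = k = sec φ (a conformal cylindrical projection has a single point scale, 1/cos φ).
Areal scale = k² = sec²φ = 1/cos²(57.8°) = 1/0.5329² = 3.522.
True area = apparent / (areal scale) = 200000 / 3.522 ≈ 56800 km².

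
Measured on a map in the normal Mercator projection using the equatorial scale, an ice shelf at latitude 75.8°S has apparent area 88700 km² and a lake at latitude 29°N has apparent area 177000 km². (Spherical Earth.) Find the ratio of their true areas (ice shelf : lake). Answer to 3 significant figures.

Mercator's areal exaggeration is sec²φ; hence true area = (apparent area) · cos²φ.
True area of ice shelf: 88700 × cos²(75.8°) = 88700 × 0.06018 = 5338 km².
True area of lake: 177000 × cos²(29°) = 177000 × 0.7650 = 135400 km².
Ratio = 5338 / 135400 ≈ 0.0394.

0.0394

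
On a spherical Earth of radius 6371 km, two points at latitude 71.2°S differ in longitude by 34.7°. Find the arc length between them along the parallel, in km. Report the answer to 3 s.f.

Arc length along a parallel = R cos φ · Δλ (with Δλ in radians).
= 6371 × cos 71.2° × (34.7° × π/180) = 6371 × 0.3223 × 0.6056 ≈ 1240 km.

1240 km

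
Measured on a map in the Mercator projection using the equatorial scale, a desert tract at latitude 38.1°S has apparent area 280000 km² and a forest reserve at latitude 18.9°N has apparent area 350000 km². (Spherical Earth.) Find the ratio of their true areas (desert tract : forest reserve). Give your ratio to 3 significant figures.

Mercator's areal exaggeration is sec²φ; hence true area = (apparent area) · cos²φ.
True area of desert tract: 280000 × cos²(38.1°) = 280000 × 0.6193 = 173400 km².
True area of forest reserve: 350000 × cos²(18.9°) = 350000 × 0.8951 = 313300 km².
Ratio = 173400 / 313300 ≈ 0.553.

0.553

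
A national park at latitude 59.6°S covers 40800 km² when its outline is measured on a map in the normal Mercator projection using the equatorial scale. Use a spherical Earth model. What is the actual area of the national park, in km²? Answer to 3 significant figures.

Mercator is conformal, so the point scale is isotropic: h = k = sec φ = 1/cos φ.
Areal scale = k² = sec²φ = 1/cos²(59.6°) = 1/0.5060² = 3.905.
True area = apparent / (areal scale) = 40800 / 3.905 ≈ 10400 km².

10400 km²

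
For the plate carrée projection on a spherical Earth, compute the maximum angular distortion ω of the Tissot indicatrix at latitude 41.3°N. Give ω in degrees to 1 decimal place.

16.3°

For the equirectangular projection with φ₀ = 0 (plate carrée), h = 1 along meridians and k = sec φ along parallels.
At 41.3°: h = 1.000, k = 1.331; principal scales a = 1.331, b = 1.000.
sin(ω/2) = (a − b)/(a + b) = 0.3311/2.331 = 0.1420, so ω = 2 arcsin(0.1420) ≈ 16.3°.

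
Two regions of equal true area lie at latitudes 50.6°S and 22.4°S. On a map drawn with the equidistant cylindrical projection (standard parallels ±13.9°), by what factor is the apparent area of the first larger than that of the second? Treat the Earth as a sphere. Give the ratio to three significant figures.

1.46

In the equirectangular projection with standard parallel φ₀ = 13.9° (x = Rλ cos φ₀, y = Rφ), meridians are true-scale (h = 1) and the parallel scale is k = cos φ₀ / cos φ.
Areal scale at 50.6°: h·k = 1.000 × 1.529 = 1.529.
Areal scale at 22.4°: h·k = 1.000 × 1.050 = 1.050.
Ratio = 1.529/1.050 ≈ 1.46.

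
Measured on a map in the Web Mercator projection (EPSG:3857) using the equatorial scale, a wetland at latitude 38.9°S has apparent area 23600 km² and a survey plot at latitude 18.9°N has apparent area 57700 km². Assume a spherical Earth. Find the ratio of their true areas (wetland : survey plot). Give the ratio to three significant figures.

0.277

On Mercator the areal scale is sec²φ, so true area = apparent × cos²φ.
True area of wetland: 23600 × cos²(38.9°) = 23600 × 0.6057 = 14290 km².
True area of survey plot: 57700 × cos²(18.9°) = 57700 × 0.8951 = 51650 km².
Ratio = 14290 / 51650 ≈ 0.277.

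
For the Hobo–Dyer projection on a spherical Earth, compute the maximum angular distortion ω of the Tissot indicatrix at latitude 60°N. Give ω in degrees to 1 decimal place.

Hobo–Dyer is a cylindrical equal-area projection with standard parallels at ±37.5°. For cylindrical equal-area with standard parallel φ₀, h = cos φ / cos φ₀ and k = cos φ₀ / cos φ, so h·k = 1.
At 60°: h = 0.6302, k = 1.587; principal scales a = 1.587, b = 0.6302.
sin(ω/2) = (a − b)/(a + b) = 0.9565/2.217 = 0.4314, so ω = 2 arcsin(0.4314) ≈ 51.1°.

51.1°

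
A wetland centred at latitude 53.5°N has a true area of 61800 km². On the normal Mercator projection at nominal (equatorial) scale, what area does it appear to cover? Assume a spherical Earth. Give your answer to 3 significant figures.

The Mercator projection is conformal; its linear scale factor is the same in every direction and equals sec φ = 1/cos φ.
Areal scale = k² = sec²φ = 1/cos²(53.5°) = 1/0.5948² = 2.826.
Apparent area = 61800 × 2.826 ≈ 175000 km².

175000 km²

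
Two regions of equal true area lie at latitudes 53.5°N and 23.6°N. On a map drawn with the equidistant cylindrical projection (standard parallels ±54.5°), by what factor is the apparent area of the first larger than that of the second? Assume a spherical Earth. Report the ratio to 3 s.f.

The equidistant cylindrical projection with φ₀ = 54.5° has h = 1 (meridians true) and k = cos φ₀ / cos φ along parallels.
Areal scale at 53.5°: h·k = 1.000 × 0.9763 = 0.9763.
Areal scale at 23.6°: h·k = 1.000 × 0.6337 = 0.6337.
Ratio = 0.9763/0.6337 ≈ 1.54.

1.54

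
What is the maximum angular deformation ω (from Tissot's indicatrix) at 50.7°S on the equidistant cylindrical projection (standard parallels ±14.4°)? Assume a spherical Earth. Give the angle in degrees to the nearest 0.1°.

24.2°

In the equirectangular projection with standard parallel φ₀ = 14.4° (x = Rλ cos φ₀, y = Rφ), meridians are true-scale (h = 1) and the parallel scale is k = cos φ₀ / cos φ.
At 50.7°: h = 1.000, k = 1.529; principal scales a = 1.529, b = 1.000.
sin(ω/2) = (a − b)/(a + b) = 0.5292/2.529 = 0.2092, so ω = 2 arcsin(0.2092) ≈ 24.2°.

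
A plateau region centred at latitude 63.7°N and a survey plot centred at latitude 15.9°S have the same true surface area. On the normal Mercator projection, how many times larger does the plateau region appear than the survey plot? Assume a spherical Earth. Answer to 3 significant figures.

4.71

On Mercator, area is exaggerated by sec²φ = 1/cos²φ.
At 63.7°: sec²(63.7°) = 1/0.4431² = 5.094.
At 15.9°: sec²(15.9°) = 1/0.9617² = 1.081.
Ratio = 5.094/1.081 = cos²(15.9°)/cos²(63.7°) ≈ 4.71.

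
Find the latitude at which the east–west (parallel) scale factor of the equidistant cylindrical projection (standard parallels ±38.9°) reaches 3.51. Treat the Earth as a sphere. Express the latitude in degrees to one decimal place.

77.2°

With standard parallel φ₀ = 38.9°, the equirectangular projection gives x = Rλ cos φ₀, y = Rφ, so h = 1 and k = cos 38.9° / cos φ.
k = cos φ₀ / cos φ = 3.51  ⇒  cos φ = cos 38.9° / 3.51 = 0.2217.
φ = arccos(0.2217) ≈ 77.2°.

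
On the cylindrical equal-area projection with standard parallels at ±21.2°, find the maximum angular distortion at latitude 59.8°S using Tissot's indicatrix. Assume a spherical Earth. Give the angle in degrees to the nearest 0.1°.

A cylindrical equal-area projection with standard parallel φ₀ has meridian scale h = cos φ / cos φ₀ and parallel scale k = cos φ₀ / cos φ (so areas are preserved, h·k = 1).
At 59.8°: h = 0.5395, k = 1.853; principal scales a = 1.853, b = 0.5395.
sin(ω/2) = (a − b)/(a + b) = 1.314/2.393 = 0.5491, so ω = 2 arcsin(0.5491) ≈ 66.6°.

66.6°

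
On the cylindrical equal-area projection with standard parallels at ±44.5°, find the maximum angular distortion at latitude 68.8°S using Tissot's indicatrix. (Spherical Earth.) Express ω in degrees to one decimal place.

A cylindrical equal-area projection with standard parallel φ₀ has meridian scale h = cos φ / cos φ₀ and parallel scale k = cos φ₀ / cos φ (so areas are preserved, h·k = 1).
At 68.8°: h = 0.5070, k = 1.972; principal scales a = 1.972, b = 0.5070.
sin(ω/2) = (a − b)/(a + b) = 1.465/2.479 = 0.5910, so ω = 2 arcsin(0.5910) ≈ 72.5°.

72.5°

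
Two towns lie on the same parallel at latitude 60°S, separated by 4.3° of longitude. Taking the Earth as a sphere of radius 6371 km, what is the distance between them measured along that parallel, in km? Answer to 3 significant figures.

239 km

Arc length along a parallel = R cos φ · Δλ (with Δλ in radians).
= 6371 × cos 60° × (4.3° × π/180) = 6371 × 0.5000 × 0.07505 ≈ 239 km.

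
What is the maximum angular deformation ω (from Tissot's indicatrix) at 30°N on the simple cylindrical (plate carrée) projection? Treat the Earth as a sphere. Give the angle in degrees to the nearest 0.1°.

8.2°

Plate carrée maps x = Rλ, y = Rφ. The meridian scale is h = 1 and the parallel scale is k = 1/cos φ = sec φ.
At 30°: h = 1.000, k = 1.155; principal scales a = 1.155, b = 1.000.
sin(ω/2) = (a − b)/(a + b) = 0.1547/2.155 = 0.07180, so ω = 2 arcsin(0.07180) ≈ 8.2°.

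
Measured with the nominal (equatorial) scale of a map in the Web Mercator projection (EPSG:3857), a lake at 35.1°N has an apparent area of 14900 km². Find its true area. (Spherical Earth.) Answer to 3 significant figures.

9970 km²

For Mercator, h = k = sec φ (a conformal cylindrical projection has a single point scale, 1/cos φ).
Areal scale = k² = sec²φ = 1/cos²(35.1°) = 1/0.8181² = 1.494.
True area = apparent / (areal scale) = 14900 / 1.494 ≈ 9970 km².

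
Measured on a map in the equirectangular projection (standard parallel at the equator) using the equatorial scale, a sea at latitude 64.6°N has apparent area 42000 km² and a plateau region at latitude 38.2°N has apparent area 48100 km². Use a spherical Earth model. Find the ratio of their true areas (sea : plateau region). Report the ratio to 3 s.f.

0.477

Plate carrée has h = 1 and k = sec φ, giving areal scale sec φ; true area = (apparent area) · cos φ.
True area of sea: 42000 × cos(64.6°) = 42000 × 0.4289 = 18020 km².
True area of plateau region: 48100 × cos(38.2°) = 48100 × 0.7859 = 37800 km².
Ratio = 18020 / 37800 ≈ 0.477.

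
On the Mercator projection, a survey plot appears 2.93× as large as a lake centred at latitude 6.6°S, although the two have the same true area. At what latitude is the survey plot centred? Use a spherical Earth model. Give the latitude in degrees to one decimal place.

54.5°

On Mercator, (apparent₁)/(apparent₂) = sec²φ₁ / sec²φ₂ when true areas are equal.
cos²φ₂ / cos²φ₁ = 2.93  ⇒  cos φ₁ = cos 6.6° / √2.93 = 0.9934/1.712 = 0.5803.
φ₁ = arccos(0.5803) ≈ 54.5°.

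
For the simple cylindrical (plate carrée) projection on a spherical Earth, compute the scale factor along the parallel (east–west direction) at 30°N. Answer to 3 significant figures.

1.15

Plate carrée maps x = Rλ, y = Rφ. The meridian scale is h = 1 and the parallel scale is k = 1/cos φ = sec φ.
k = 1/cos 30° = 1/0.8660 = 1.155.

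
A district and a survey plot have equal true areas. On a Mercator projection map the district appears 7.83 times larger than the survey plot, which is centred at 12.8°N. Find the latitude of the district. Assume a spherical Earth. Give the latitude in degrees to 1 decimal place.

69.6°

Mercator areal scale is sec²φ, so apparent-area ratio = sec²φ₁ / sec²φ₂ = cos²φ₂ / cos²φ₁.
cos²φ₂ / cos²φ₁ = 7.83  ⇒  cos φ₁ = cos 12.8° / √7.83 = 0.9751/2.798 = 0.3485.
φ₁ = arccos(0.3485) ≈ 69.6°.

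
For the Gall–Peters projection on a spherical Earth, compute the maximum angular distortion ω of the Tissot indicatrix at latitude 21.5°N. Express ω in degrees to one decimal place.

The Gall–Peters projection is cylindrical equal-area with φ₀ = 45°. Cylindrical equal-area (φ₀ = 45°): h = cos φ / cos 45° along meridians, k = cos 45° / cos φ along parallels; h·k = 1.
At 21.5°: h = 1.316, k = 0.7600; principal scales a = 1.316, b = 0.7600.
sin(ω/2) = (a − b)/(a + b) = 0.5558/2.076 = 0.2678, so ω = 2 arcsin(0.2678) ≈ 31.1°.

31.1°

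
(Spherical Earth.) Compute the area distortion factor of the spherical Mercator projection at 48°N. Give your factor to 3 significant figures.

2.23

For Mercator, h = k = sec φ (a conformal cylindrical projection has a single point scale, 1/cos φ).
Areal scale = k² = sec²φ = 1/cos²(48°) = 1/0.6691² = 2.233.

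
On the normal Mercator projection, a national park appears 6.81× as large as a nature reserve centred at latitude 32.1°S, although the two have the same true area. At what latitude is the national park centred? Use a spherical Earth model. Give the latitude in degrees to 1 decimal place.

On Mercator, (apparent₁)/(apparent₂) = sec²φ₁ / sec²φ₂ when true areas are equal.
cos²φ₂ / cos²φ₁ = 6.81  ⇒  cos φ₁ = cos 32.1° / √6.81 = 0.8471/2.610 = 0.3246.
φ₁ = arccos(0.3246) ≈ 71.1°.

71.1°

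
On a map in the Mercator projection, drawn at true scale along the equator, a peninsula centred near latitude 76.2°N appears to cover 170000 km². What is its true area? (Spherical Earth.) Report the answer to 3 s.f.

Mercator is conformal, so the point scale is isotropic: h = k = sec φ = 1/cos φ.
Areal scale = k² = sec²φ = 1/cos²(76.2°) = 1/0.2385² = 17.58.
True area = apparent / (areal scale) = 170000 / 17.58 ≈ 9670 km².

9670 km²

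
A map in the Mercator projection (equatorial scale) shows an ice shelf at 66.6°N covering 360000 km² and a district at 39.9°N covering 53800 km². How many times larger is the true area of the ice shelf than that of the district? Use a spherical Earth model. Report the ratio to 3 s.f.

On Mercator the areal scale is sec²φ, so true area = apparent × cos²φ.
True area of ice shelf: 360000 × cos²(66.6°) = 360000 × 0.1577 = 56780 km².
True area of district: 53800 × cos²(39.9°) = 53800 × 0.5885 = 31660 km².
Ratio = 56780 / 31660 ≈ 1.79.

1.79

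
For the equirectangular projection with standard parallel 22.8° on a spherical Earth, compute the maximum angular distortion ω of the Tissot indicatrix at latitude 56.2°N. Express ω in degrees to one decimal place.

28.6°

In the equirectangular projection with standard parallel φ₀ = 22.8° (x = Rλ cos φ₀, y = Rφ), meridians are true-scale (h = 1) and the parallel scale is k = cos φ₀ / cos φ.
At 56.2°: h = 1.000, k = 1.657; principal scales a = 1.657, b = 1.000.
sin(ω/2) = (a − b)/(a + b) = 0.6571/2.657 = 0.2473, so ω = 2 arcsin(0.2473) ≈ 28.6°.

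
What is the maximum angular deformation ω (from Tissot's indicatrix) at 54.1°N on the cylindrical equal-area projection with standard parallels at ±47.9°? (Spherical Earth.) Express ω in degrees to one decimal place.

For cylindrical equal-area with standard parallel φ₀, h = cos φ / cos φ₀ and k = cos φ₀ / cos φ, so h·k = 1.
At 54.1°: h = 0.8746, k = 1.143; principal scales a = 1.143, b = 0.8746.
sin(ω/2) = (a − b)/(a + b) = 0.2687/2.018 = 0.1332, so ω = 2 arcsin(0.1332) ≈ 15.3°.

15.3°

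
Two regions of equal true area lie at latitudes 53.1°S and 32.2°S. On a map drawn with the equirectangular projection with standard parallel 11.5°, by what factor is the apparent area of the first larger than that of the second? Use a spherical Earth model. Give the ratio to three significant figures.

In the equirectangular projection with standard parallel φ₀ = 11.5° (x = Rλ cos φ₀, y = Rφ), meridians are true-scale (h = 1) and the parallel scale is k = cos φ₀ / cos φ.
Areal scale at 53.1°: h·k = 1.000 × 1.632 = 1.632.
Areal scale at 32.2°: h·k = 1.000 × 1.158 = 1.158.
Ratio = 1.632/1.158 ≈ 1.41.

1.41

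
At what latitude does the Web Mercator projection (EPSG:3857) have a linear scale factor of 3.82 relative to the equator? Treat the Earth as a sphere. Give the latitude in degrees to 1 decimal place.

Mercator scale is k = sec φ = 1/cos φ.
1/cos φ = 3.82  ⇒  cos φ = 0.2618  ⇒  φ = arccos(0.2618) ≈ 74.8°.

74.8°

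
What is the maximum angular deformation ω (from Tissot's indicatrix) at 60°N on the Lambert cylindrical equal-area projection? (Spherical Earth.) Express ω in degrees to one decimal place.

The Lambert cylindrical equal-area projection is the cylindrical equal-area projection with its standard parallel at the equator (φ₀ = 0). For cylindrical equal-area with standard parallel φ₀, h = cos φ / cos φ₀ and k = cos φ₀ / cos φ, so h·k = 1.
At 60°: h = 0.5000, k = 2.000; principal scales a = 2.000, b = 0.5000.
sin(ω/2) = (a − b)/(a + b) = 1.500/2.500 = 0.6000, so ω = 2 arcsin(0.6000) ≈ 73.7°.

73.7°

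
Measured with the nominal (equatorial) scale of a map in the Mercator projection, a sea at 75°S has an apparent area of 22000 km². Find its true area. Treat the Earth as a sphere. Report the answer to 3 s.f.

Mercator is conformal, so the point scale is isotropic: h = k = sec φ = 1/cos φ.
Areal scale = k² = sec²φ = 1/cos²(75°) = 1/0.2588² = 14.93.
True area = apparent / (areal scale) = 22000 / 14.93 ≈ 1470 km².

1470 km²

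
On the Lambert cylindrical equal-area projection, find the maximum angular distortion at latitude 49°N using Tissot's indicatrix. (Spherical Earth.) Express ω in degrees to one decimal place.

46.9°

The Lambert cylindrical equal-area projection is the cylindrical equal-area projection with its standard parallel at the equator (φ₀ = 0). Cylindrical equal-area (φ₀ = 0°): h = cos φ / cos 0° along meridians, k = cos 0° / cos φ along parallels; h·k = 1.
At 49°: h = 0.6561, k = 1.524; principal scales a = 1.524, b = 0.6561.
sin(ω/2) = (a − b)/(a + b) = 0.8682/2.180 = 0.3982, so ω = 2 arcsin(0.3982) ≈ 46.9°.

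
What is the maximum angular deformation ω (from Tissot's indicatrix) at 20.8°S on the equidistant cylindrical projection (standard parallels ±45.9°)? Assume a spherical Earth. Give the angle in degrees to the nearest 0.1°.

In the equirectangular projection with standard parallel φ₀ = 45.9° (x = Rλ cos φ₀, y = Rφ), meridians are true-scale (h = 1) and the parallel scale is k = cos φ₀ / cos φ.
At 20.8°: h = 1.000, k = 0.7444; principal scales a = 1.000, b = 0.7444.
sin(ω/2) = (a − b)/(a + b) = 0.2556/1.744 = 0.1465, so ω = 2 arcsin(0.1465) ≈ 16.8°.

16.8°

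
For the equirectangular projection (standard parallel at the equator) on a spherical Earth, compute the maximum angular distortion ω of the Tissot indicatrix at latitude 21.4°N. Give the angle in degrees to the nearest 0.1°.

4.1°

In the plate carrée (x = Rλ, y = Rφ), meridians are true-scale (h = 1) and parallels are stretched by k = sec φ.
At 21.4°: h = 1.000, k = 1.074; principal scales a = 1.074, b = 1.000.
sin(ω/2) = (a − b)/(a + b) = 0.07405/2.074 = 0.03570, so ω = 2 arcsin(0.03570) ≈ 4.1°.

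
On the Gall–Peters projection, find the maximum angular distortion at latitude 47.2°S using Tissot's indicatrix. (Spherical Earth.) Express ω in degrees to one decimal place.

Gall–Peters is a cylindrical equal-area projection with standard parallels at ±45°. Cylindrical equal-area (φ₀ = 45°): h = cos φ / cos 45° along meridians, k = cos 45° / cos φ along parallels; h·k = 1.
At 47.2°: h = 0.9609, k = 1.041; principal scales a = 1.041, b = 0.9609.
sin(ω/2) = (a − b)/(a + b) = 0.07984/2.002 = 0.03989, so ω = 2 arcsin(0.03989) ≈ 4.6°.

4.6°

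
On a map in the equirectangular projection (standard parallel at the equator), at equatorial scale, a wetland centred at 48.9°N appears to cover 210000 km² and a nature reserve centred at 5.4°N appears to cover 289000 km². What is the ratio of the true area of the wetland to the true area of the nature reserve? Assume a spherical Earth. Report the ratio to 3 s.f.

0.480

Plate carrée has h = 1 and k = sec φ, giving areal scale sec φ; true area = (apparent area) · cos φ.
True area of wetland: 210000 × cos(48.9°) = 210000 × 0.6574 = 138000 km².
True area of nature reserve: 289000 × cos(5.4°) = 289000 × 0.9956 = 287700 km².
Ratio = 138000 / 287700 ≈ 0.480.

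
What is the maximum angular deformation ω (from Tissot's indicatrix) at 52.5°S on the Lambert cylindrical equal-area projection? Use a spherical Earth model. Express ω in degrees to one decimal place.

The Lambert cylindrical equal-area projection is the cylindrical equal-area projection with its standard parallel at the equator (φ₀ = 0). For cylindrical equal-area with standard parallel φ₀, h = cos φ / cos φ₀ and k = cos φ₀ / cos φ, so h·k = 1.
At 52.5°: h = 0.6088, k = 1.643; principal scales a = 1.643, b = 0.6088.
sin(ω/2) = (a − b)/(a + b) = 1.034/2.251 = 0.4592, so ω = 2 arcsin(0.4592) ≈ 54.7°.

54.7°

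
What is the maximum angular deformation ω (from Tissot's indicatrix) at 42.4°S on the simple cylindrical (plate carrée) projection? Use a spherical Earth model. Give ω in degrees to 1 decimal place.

17.3°

In the plate carrée (x = Rλ, y = Rφ), meridians are true-scale (h = 1) and parallels are stretched by k = sec φ.
At 42.4°: h = 1.000, k = 1.354; principal scales a = 1.354, b = 1.000.
sin(ω/2) = (a − b)/(a + b) = 0.3542/2.354 = 0.1504, so ω = 2 arcsin(0.1504) ≈ 17.3°.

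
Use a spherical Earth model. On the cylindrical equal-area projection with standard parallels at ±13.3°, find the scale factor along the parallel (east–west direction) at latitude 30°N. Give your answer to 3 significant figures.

1.12

For cylindrical equal-area with standard parallel φ₀, h = cos φ / cos φ₀ and k = cos φ₀ / cos φ, so h·k = 1.
k = cos 13.3° / cos 30° = 0.9732/0.8660 = 1.124.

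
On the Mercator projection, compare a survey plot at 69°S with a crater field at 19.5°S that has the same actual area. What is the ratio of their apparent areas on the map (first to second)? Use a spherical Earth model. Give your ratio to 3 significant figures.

Mercator areal scale is sec²φ.
At 69°: sec²(69°) = 1/0.3584² = 7.786.
At 19.5°: sec²(19.5°) = 1/0.9426² = 1.125.
Ratio = 7.786/1.125 = cos²(19.5°)/cos²(69°) ≈ 6.92.

6.92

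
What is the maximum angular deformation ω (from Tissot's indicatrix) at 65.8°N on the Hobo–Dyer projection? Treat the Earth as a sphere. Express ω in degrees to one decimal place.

70.7°

The Hobo–Dyer projection is cylindrical equal-area with φ₀ = 37.5°. For cylindrical equal-area with standard parallel φ₀, h = cos φ / cos φ₀ and k = cos φ₀ / cos φ, so h·k = 1.
At 65.8°: h = 0.5167, k = 1.935; principal scales a = 1.935, b = 0.5167.
sin(ω/2) = (a − b)/(a + b) = 1.419/2.452 = 0.5786, so ω = 2 arcsin(0.5786) ≈ 70.7°.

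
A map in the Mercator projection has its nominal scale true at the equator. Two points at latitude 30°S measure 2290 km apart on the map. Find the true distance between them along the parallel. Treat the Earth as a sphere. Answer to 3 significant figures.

Mercator is conformal, so the point scale is isotropic: h = k = sec φ = 1/cos φ.
Along the parallel at 30°, map distances are exaggerated by k = sec 30° = 1.155.
True distance = 2290 / 1.155 = 2290 × cos 30° ≈ 1980 km.

1980 km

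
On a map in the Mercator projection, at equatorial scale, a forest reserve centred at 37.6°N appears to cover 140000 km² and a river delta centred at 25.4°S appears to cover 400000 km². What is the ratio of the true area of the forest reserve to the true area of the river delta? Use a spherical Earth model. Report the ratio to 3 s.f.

0.269

Mercator's areal exaggeration is sec²φ; hence true area = (apparent area) · cos²φ.
True area of forest reserve: 140000 × cos²(37.6°) = 140000 × 0.6277 = 87880 km².
True area of river delta: 400000 × cos²(25.4°) = 400000 × 0.8160 = 326400 km².
Ratio = 87880 / 326400 ≈ 0.269.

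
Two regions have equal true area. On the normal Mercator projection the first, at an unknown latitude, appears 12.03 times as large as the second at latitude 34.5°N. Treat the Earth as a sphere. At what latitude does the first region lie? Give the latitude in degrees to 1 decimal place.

76.3°

For equal true areas on Mercator, apparent areas scale as sec²φ, so the ratio is cos²φ₂ / cos²φ₁.
cos²φ₂ / cos²φ₁ = 12.03  ⇒  cos φ₁ = cos 34.5° / √12.03 = 0.8241/3.468 = 0.2376.
φ₁ = arccos(0.2376) ≈ 76.3°.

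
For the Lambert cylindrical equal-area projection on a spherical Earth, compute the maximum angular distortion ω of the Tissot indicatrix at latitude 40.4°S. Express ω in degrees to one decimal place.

The Lambert cylindrical equal-area projection is the cylindrical equal-area projection with its standard parallel at the equator (φ₀ = 0). Cylindrical equal-area (φ₀ = 0°): h = cos φ / cos 0° along meridians, k = cos 0° / cos φ along parallels; h·k = 1.
At 40.4°: h = 0.7615, k = 1.313; principal scales a = 1.313, b = 0.7615.
sin(ω/2) = (a − b)/(a + b) = 0.5516/2.075 = 0.2659, so ω = 2 arcsin(0.2659) ≈ 30.8°.

30.8°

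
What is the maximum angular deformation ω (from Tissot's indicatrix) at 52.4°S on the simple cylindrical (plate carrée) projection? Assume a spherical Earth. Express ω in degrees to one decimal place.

28.0°

Plate carrée maps x = Rλ, y = Rφ. The meridian scale is h = 1 and the parallel scale is k = 1/cos φ = sec φ.
At 52.4°: h = 1.000, k = 1.639; principal scales a = 1.639, b = 1.000.
sin(ω/2) = (a − b)/(a + b) = 0.6390/2.639 = 0.2421, so ω = 2 arcsin(0.2421) ≈ 28.0°.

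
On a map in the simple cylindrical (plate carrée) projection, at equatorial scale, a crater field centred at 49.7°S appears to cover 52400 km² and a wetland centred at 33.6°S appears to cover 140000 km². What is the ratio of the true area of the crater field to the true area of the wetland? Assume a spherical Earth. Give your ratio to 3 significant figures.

On the plate carrée, areal scale = h·k = 1 × sec φ, so true area = apparent × cos φ.
True area of crater field: 52400 × cos(49.7°) = 52400 × 0.6468 = 33890 km².
True area of wetland: 140000 × cos(33.6°) = 140000 × 0.8329 = 116600 km².
Ratio = 33890 / 116600 ≈ 0.291.

0.291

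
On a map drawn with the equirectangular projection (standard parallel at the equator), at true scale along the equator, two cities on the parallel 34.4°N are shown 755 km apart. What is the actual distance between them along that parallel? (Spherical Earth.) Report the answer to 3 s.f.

623 km

Plate carrée maps x = Rλ, y = Rφ. The meridian scale is h = 1 and the parallel scale is k = 1/cos φ = sec φ.
Along the parallel at 34.4°, map distances are exaggerated by k = sec 34.4° = 1.212.
True distance = 755 / 1.212 = 755 × cos 34.4° ≈ 623 km.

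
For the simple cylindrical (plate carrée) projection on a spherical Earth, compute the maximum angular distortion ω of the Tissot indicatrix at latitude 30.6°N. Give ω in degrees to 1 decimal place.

In the plate carrée (x = Rλ, y = Rφ), meridians are true-scale (h = 1) and parallels are stretched by k = sec φ.
At 30.6°: h = 1.000, k = 1.162; principal scales a = 1.162, b = 1.000.
sin(ω/2) = (a − b)/(a + b) = 0.1618/2.162 = 0.07484, so ω = 2 arcsin(0.07484) ≈ 8.6°.

8.6°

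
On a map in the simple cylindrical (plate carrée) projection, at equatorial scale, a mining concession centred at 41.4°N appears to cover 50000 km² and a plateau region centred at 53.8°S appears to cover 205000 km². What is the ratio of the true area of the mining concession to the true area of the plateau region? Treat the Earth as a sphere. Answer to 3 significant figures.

0.310

Plate carrée has h = 1 and k = sec φ, giving areal scale sec φ; true area = (apparent area) · cos φ.
True area of mining concession: 50000 × cos(41.4°) = 50000 × 0.7501 = 37510 km².
True area of plateau region: 205000 × cos(53.8°) = 205000 × 0.5906 = 121100 km².
Ratio = 37510 / 121100 ≈ 0.310.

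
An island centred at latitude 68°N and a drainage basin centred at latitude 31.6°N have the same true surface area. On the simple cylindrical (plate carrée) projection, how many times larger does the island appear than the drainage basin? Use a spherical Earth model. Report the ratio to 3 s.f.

For the equirectangular projection with φ₀ = 0 (plate carrée), h = 1 along meridians and k = sec φ along parallels.
Areal scale at 68°: h·k = 1.000 × 2.669 = 2.669.
Areal scale at 31.6°: h·k = 1.000 × 1.174 = 1.174.
Ratio = 2.669/1.174 ≈ 2.27.

2.27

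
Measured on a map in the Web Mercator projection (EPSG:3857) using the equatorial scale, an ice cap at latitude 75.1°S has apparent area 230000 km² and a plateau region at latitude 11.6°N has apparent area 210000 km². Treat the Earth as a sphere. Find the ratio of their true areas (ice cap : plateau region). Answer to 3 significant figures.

On Mercator the areal scale is sec²φ, so true area = apparent × cos²φ.
True area of ice cap: 230000 × cos²(75.1°) = 230000 × 0.06612 = 15210 km².
True area of plateau region: 210000 × cos²(11.6°) = 210000 × 0.9596 = 201500 km².
Ratio = 15210 / 201500 ≈ 0.0755.

0.0755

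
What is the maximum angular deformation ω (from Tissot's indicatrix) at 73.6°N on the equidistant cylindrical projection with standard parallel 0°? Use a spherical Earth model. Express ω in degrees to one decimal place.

In the plate carrée (x = Rλ, y = Rφ), meridians are true-scale (h = 1) and parallels are stretched by k = sec φ.
At 73.6°: h = 1.000, k = 3.542; principal scales a = 3.542, b = 1.000.
sin(ω/2) = (a − b)/(a + b) = 2.542/4.542 = 0.5596, so ω = 2 arcsin(0.5596) ≈ 68.1°.

68.1°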